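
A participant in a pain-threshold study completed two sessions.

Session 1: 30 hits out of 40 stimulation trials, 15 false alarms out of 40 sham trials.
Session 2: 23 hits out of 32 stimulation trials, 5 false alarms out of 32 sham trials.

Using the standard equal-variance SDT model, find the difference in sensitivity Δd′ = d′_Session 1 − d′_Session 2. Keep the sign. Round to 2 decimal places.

Session 1: z(0.7500) = 0.674, z(0.3750) = -0.319, d' = 0.993
Session 2: z(0.7188) = 0.579, z(0.1562) = -1.010, d' = 1.589
Δd' = d'_Session 1 − d'_Session 2 = 0.993 − 1.589 = -0.596
Session 2 has the higher sensitivity.

Δd′ = -0.60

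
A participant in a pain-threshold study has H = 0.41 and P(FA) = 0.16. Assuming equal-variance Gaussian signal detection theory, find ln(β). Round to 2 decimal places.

ln β = 0.47

Φ⁻¹(H) = Φ⁻¹(0.41) = -0.228
Φ⁻¹(FA) = Φ⁻¹(0.16) = -0.994
ln β = −½·[z(H)² − z(FA)²] = −0.5 × (0.052 − 0.988) = 0.468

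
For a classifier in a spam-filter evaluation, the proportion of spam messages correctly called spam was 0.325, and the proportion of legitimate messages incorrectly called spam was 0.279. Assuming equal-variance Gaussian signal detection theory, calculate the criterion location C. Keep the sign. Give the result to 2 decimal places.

Φ⁻¹(H) = Φ⁻¹(0.325) = -0.4538
Φ⁻¹(FA) = Φ⁻¹(0.279) = -0.5858
c = −½·[z(H) + z(FA)] = −0.5 × (-0.4538 + (-0.5858)) = 0.5198
c > 0: the classifier has a conservative response bias.

C = 0.52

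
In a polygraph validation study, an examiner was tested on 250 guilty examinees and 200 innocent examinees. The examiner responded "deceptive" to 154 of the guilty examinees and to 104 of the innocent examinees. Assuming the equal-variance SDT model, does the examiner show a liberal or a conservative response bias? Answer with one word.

liberal

z(H) = 0.295, z(FA) = 0.050
c = −½·(z(H) + z(FA)) = -0.1725
c < 0 → liberal criterion (biased toward responding “yes”).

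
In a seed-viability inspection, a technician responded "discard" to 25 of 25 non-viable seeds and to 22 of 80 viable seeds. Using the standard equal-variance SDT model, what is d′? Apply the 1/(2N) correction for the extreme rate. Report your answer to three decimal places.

d′ = 2.652

The hit rate is 25/25 = 1, so apply the 1/(2N) correction: H → 1 − 1/(2·25) = 0.98000.
z(H) = z(0.98000) = 2.0537
z(FA) = z(0.27500) = -0.5978
d' = 2.0537 − (-0.5978) = 2.6515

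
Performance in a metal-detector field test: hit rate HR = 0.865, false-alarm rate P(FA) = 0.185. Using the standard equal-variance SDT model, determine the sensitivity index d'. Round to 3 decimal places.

d' = 2.000

Φ⁻¹(H) = Φ⁻¹(0.865) = 1.1031
Φ⁻¹(FA) = Φ⁻¹(0.185) = -0.8965
d' = z(H) − z(FA) = 1.1031 − (-0.8965) = 1.9996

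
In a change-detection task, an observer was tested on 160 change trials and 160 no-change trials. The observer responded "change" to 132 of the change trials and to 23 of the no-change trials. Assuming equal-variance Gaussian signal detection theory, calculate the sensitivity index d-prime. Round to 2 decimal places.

d-prime = 2.00

H = 132/160 = 0.8250
FA = 23/160 = 0.1437
z(0.8250) = 0.9346, z(0.1437) = -1.0638
d' = z(H) − z(FA) = 0.9346 − (-1.0638) = 1.9984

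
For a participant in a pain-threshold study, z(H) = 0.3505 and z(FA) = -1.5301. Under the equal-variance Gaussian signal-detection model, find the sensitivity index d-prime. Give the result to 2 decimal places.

d-prime = 1.88

d' = z(H) − z(FA) = 0.3505 − (-1.5301) = 1.8806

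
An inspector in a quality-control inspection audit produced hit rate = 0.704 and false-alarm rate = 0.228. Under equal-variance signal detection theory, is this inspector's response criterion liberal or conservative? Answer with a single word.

conservative

z(H) = 0.536, z(FA) = -0.745
c = −½·(z(H) + z(FA)) = 0.1045
c > 0 → conservative criterion (biased toward responding “no”).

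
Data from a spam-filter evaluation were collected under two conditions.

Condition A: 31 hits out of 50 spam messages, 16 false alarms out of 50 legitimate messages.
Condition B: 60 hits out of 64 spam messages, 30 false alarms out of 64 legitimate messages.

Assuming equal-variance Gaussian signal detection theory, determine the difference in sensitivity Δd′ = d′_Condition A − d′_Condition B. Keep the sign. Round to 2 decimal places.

Δd′ = -0.84

Condition A: z(0.6200) = 0.305, z(0.3200) = -0.468, d' = 0.773
Condition B: z(0.9375) = 1.534, z(0.4688) = -0.078, d' = 1.612
Δd' = d'_Condition A − d'_Condition B = 0.773 − 1.612 = -0.839
Condition B has the higher sensitivity.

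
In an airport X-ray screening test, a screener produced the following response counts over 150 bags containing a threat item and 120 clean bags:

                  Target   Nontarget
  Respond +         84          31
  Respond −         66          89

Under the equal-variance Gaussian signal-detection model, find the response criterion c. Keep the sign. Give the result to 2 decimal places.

H = 84/150 = 0.5600
FA = 31/120 = 0.2583
Φ⁻¹(0.5600) = 0.151, Φ⁻¹(0.2583) = -0.649
c = −½·[z(H) + z(FA)] = −0.5 × (0.151 + (-0.649)) = 0.249
c > 0: the screener has a conservative response bias.

c = 0.25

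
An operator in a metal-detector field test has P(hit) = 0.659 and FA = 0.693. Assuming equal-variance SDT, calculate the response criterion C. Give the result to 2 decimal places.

C = -0.46

Φ⁻¹(H) = Φ⁻¹(0.659) = 0.4097
Φ⁻¹(FA) = Φ⁻¹(0.693) = 0.5044
c = −½·[z(H) + z(FA)] = −0.5 × (0.4097 + 0.5044) = -0.45705
c < 0: the operator has a liberal response bias.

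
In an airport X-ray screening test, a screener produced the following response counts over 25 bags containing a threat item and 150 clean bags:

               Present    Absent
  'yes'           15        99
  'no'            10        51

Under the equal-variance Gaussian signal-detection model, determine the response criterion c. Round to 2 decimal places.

H = 15/25 = 0.6000
FA = 99/150 = 0.6600
z(0.6000) = 0.253, z(0.6600) = 0.412
c = −½·[z(H) + z(FA)] = −0.5 × (0.253 + 0.412) = -0.3325

c = -0.33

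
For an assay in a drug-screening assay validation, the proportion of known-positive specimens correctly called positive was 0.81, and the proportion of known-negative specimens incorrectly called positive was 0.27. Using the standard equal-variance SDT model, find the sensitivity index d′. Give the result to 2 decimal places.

z(H) = z(0.81) = 0.8779
z(FA) = z(0.27) = -0.6128
d' = z(H) − z(FA) = 0.8779 − (-0.6128) = 1.4907

d′ = 1.49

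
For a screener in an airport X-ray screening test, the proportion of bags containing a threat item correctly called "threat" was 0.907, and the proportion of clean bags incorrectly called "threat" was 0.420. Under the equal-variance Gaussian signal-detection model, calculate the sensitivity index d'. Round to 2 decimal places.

d' = 1.52

Φ⁻¹(0.907) = 1.3225, Φ⁻¹(0.420) = -0.2019
d' = z(H) − z(FA) = 1.3225 − (-0.2019) = 1.5244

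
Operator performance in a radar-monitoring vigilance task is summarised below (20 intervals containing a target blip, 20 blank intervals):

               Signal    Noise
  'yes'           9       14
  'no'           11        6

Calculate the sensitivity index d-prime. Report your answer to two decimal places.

d-prime = -0.65

H = 9/20 = 0.4500
FA = 14/20 = 0.7000
z(H) = z(0.4500) = -0.1257
z(FA) = z(0.7000) = 0.5244
d' = z(H) − z(FA) = -0.1257 − 0.5244 = -0.6501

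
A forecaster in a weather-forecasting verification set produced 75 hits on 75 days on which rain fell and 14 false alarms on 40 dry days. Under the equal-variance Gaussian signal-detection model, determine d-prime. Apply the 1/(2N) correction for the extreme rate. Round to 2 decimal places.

d-prime = 2.86

The hit rate is 75/75 = 1, so apply the 1/(2N) correction: H → 1 − 1/(2·75) = 0.99333.
z(H) = z(0.99333) = 2.475
z(FA) = z(0.35000) = -0.385
d' = 2.475 − (-0.385) = 2.860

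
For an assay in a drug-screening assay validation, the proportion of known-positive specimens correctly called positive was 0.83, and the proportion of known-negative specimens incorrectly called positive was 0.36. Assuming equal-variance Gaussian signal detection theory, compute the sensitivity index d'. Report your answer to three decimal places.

z(H) = z(0.83) = 0.9542
z(FA) = z(0.36) = -0.3585
d' = z(H) − z(FA) = 0.9542 − (-0.3585) = 1.3127

d' = 1.313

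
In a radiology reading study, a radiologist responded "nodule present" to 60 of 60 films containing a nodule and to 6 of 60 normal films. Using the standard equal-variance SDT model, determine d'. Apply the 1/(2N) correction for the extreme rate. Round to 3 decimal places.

d' = 3.676

The hit rate is 60/60 = 1, so apply the 1/(2N) correction: H → 1 − 1/(2·60) = 0.99167.
z(H) = z(0.99167) = 2.3941
z(FA) = z(0.10000) = -1.2816
d' = 2.3941 − (-1.2816) = 3.6757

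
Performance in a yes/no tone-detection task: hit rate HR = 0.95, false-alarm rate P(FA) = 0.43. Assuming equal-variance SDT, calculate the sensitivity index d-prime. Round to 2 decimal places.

z(0.95) = 1.645, z(0.43) = -0.176
d' = z(H) − z(FA) = 1.645 − (-0.176) = 1.821

d-prime = 1.82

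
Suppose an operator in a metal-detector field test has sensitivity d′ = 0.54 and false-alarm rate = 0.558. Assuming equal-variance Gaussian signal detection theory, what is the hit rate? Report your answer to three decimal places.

hit rate = 0.754

z(false-alarm rate) = z(0.558) = 0.1459
z(H) = z(FA) + d' = 0.1459 + 0.54 = 0.6859
hit rate = Φ(0.6859) = 0.7536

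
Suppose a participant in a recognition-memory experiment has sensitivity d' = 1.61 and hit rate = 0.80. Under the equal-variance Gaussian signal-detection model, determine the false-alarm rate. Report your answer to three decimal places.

false-alarm rate = 0.221

z(hit rate) = z(0.80) = 0.8416
z(FA) = z(H) − d' = 0.8416 − 1.61 = -0.7684
false-alarm rate = Φ(-0.7684) = 0.2211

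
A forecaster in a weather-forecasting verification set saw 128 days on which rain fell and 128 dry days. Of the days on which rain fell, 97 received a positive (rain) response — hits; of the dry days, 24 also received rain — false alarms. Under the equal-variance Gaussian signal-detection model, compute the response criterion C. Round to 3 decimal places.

H = 97/128 = 0.7578
FA = 24/128 = 0.1875
z(0.7578) = 0.6992, z(0.1875) = -0.8871
c = −½·[z(H) + z(FA)] = −0.5 × (0.6992 + (-0.8871)) = 0.09395
c > 0: the forecaster has a conservative response bias.

C = 0.094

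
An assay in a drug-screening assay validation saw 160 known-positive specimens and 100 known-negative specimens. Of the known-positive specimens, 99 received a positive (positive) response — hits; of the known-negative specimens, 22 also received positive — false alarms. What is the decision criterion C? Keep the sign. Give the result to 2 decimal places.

H = 99/160 = 0.6188
FA = 22/100 = 0.2200
z(H) = z(0.6188) = 0.3023
z(FA) = z(0.2200) = -0.7722
c = −½·[z(H) + z(FA)] = −0.5 × (0.3023 + (-0.7722)) = 0.23495

C = 0.23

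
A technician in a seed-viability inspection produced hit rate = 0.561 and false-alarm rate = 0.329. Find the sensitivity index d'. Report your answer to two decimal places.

z(H) = 0.154
z(FA) = -0.443
d' = z(H) − z(FA) = 0.154 − (-0.443) = 0.597

d' = 0.60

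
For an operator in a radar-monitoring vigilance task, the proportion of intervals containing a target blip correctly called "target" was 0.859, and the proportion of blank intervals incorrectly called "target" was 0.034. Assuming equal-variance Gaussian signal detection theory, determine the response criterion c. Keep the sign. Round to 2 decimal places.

c = 0.37

z(H) = 1.0758
z(FA) = -1.8250
c = −½·[z(H) + z(FA)] = −0.5 × (1.0758 + (-1.8250)) = 0.3746
c > 0: the operator has a conservative response bias.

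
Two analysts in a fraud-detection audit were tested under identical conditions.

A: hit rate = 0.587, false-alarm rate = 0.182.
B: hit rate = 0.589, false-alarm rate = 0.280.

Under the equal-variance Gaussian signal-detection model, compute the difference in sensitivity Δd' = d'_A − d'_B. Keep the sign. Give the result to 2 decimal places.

A: z(0.587) = 0.220, z(0.182) = -0.908, d' = 1.128
B: z(0.589) = 0.225, z(0.280) = -0.583, d' = 0.808
Δd' = d'_A − d'_B = 1.128 − 0.808 = 0.320
A has the higher sensitivity.

Δd' = 0.32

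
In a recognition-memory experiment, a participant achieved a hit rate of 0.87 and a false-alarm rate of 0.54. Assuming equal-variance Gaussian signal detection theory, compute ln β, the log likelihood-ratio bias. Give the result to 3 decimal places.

ln β = -0.629

z(0.87) = 1.1264, z(0.54) = 0.1004
ln β = −½·[z(H)² − z(FA)²] = −0.5 × (1.2688 − 0.0101) = -0.62935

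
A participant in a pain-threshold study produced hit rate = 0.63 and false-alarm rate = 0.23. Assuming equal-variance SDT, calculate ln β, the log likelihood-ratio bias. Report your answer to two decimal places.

z(0.63) = 0.332, z(0.23) = -0.739
ln β = −½·[z(H)² − z(FA)²] = −0.5 × (0.110 − 0.546) = 0.218

ln β = 0.22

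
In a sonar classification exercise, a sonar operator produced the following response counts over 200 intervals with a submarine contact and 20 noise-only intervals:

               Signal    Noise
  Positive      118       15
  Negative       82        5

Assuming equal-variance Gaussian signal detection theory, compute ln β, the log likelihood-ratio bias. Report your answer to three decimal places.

ln β = 0.202

H = 118/200 = 0.5900
FA = 15/20 = 0.7500
Φ⁻¹(H) = 0.2275
Φ⁻¹(FA) = 0.6745
ln β = −½·[z(H)² − z(FA)²] = −0.5 × (0.0518 − 0.4550) = 0.2016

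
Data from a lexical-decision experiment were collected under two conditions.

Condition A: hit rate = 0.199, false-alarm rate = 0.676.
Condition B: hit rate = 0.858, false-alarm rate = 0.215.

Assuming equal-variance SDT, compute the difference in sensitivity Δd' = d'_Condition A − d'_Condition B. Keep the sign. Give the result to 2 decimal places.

Condition A: z(0.199) = -0.845, z(0.676) = 0.457, d' = -1.302
Condition B: z(0.858) = 1.071, z(0.215) = -0.789, d' = 1.860
Δd' = d'_Condition A − d'_Condition B = -1.302 − 1.860 = -3.162
Condition B has the higher sensitivity.

Δd' = -3.16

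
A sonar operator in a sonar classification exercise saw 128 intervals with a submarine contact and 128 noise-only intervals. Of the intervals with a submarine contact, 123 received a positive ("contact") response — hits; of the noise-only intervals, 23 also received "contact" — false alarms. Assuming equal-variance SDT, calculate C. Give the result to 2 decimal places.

H = 123/128 = 0.9609
FA = 23/128 = 0.1797
z(H) = z(0.9609) = 1.761
z(FA) = z(0.1797) = -0.917
c = −½·[z(H) + z(FA)] = −0.5 × (1.761 + (-0.917)) = -0.422
c < 0: the sonar operator has a liberal response bias.

C = -0.42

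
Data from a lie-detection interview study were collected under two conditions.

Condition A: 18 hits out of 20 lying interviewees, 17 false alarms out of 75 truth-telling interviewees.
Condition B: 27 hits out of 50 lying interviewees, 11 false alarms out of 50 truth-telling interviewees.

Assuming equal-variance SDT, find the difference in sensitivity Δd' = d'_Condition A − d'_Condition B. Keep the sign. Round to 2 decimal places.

Δd' = 1.16

Condition A: z(0.9000) = 1.282, z(0.2267) = -0.750, d' = 2.032
Condition B: z(0.5400) = 0.100, z(0.2200) = -0.772, d' = 0.872
Δd' = d'_Condition A − d'_Condition B = 2.032 − 0.872 = 1.160
Condition A has the higher sensitivity.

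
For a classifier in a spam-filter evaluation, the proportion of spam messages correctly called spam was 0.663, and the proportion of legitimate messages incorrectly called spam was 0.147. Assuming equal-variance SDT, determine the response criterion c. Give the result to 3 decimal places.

c = 0.314

z(0.663) = 0.4207, z(0.147) = -1.0494
c = −½·[z(H) + z(FA)] = −0.5 × (0.4207 + (-1.0494)) = 0.31435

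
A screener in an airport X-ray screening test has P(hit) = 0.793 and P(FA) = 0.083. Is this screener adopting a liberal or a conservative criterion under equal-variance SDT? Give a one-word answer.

z(H) = 0.817, z(FA) = -1.385
c = −½·(z(H) + z(FA)) = 0.284
c > 0 → conservative criterion (biased toward responding “no”).

conservative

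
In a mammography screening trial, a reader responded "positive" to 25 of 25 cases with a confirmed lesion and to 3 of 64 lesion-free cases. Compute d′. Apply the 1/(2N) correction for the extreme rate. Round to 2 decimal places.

d′ = 3.73

The hit rate is 25/25 = 1, so apply the 1/(2N) correction: H → 1 − 1/(2·25) = 0.98000.
z(H) = z(0.98000) = 2.054
z(FA) = z(0.04688) = -1.676
d' = 2.054 − (-1.676) = 3.730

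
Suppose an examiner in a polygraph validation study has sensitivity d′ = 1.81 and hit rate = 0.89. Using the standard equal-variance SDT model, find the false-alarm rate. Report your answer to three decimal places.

false-alarm rate = 0.280

z(hit rate) = z(0.89) = 1.2265
z(FA) = z(H) − d' = 1.2265 − 1.81 = -0.5835
false-alarm rate = Φ(-0.5835) = 0.2798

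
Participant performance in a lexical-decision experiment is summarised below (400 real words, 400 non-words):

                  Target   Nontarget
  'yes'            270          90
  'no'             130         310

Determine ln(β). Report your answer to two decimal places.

ln β = 0.18

H = 270/400 = 0.6750
FA = 90/400 = 0.2250
z(H) = z(0.6750) = 0.454
z(FA) = z(0.2250) = -0.755
ln β = −½·[z(H)² − z(FA)²] = −0.5 × (0.206 − 0.570) = 0.182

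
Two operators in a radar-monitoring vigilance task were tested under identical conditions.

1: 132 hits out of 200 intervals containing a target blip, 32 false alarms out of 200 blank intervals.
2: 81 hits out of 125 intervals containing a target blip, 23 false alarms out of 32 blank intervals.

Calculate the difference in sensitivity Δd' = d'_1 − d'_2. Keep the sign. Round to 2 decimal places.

1: z(0.6600) = 0.412, z(0.1600) = -0.994, d' = 1.406
2: z(0.6480) = 0.380, z(0.7188) = 0.579, d' = -0.199
Δd' = d'_1 − d'_2 = 1.406 − (-0.199) = 1.605
1 has the higher sensitivity.

Δd' = 1.61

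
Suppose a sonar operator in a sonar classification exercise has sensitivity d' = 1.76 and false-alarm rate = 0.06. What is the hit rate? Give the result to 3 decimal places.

hit rate = 0.581

z(false-alarm rate) = z(0.06) = -1.5548
z(H) = z(FA) + d' = -1.5548 + 1.76 = 0.2052
hit rate = Φ(0.2052) = 0.5813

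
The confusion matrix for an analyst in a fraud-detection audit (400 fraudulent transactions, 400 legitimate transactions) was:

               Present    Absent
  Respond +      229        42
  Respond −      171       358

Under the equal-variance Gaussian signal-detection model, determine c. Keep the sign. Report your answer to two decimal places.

c = 0.54

H = 229/400 = 0.5725
FA = 42/400 = 0.1050
z(H) = z(0.5725) = 0.183
z(FA) = z(0.1050) = -1.254
c = −½·[z(H) + z(FA)] = −0.5 × (0.183 + (-1.254)) = 0.5355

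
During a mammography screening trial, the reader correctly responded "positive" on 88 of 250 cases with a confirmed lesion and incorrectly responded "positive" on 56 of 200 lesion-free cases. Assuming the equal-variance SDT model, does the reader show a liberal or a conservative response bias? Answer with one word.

conservative

z(H) = -0.380, z(FA) = -0.583
c = −½·(z(H) + z(FA)) = 0.4815
c > 0 → conservative criterion (biased toward responding “no”).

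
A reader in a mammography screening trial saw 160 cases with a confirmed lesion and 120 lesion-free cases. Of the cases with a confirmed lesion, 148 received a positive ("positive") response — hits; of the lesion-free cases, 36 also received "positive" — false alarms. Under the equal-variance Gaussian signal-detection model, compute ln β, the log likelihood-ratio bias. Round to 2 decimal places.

H = 148/160 = 0.9250
FA = 36/120 = 0.3000
z(H) = 1.440
z(FA) = -0.524
ln β = −½·[z(H)² − z(FA)²] = −0.5 × (2.074 − 0.275) = -0.8995

ln β = -0.90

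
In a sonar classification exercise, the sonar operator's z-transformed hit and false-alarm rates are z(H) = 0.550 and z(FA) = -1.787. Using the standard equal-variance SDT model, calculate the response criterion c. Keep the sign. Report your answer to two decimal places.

c = −½·[z(H) + z(FA)] = −½·(0.550 + (-1.787)) = 0.6185
c > 0: the sonar operator has a conservative response bias.

c = 0.62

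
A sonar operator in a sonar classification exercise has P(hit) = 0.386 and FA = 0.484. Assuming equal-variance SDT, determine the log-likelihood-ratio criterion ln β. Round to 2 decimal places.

z(H) = -0.290
z(FA) = -0.040
ln β = −½·[z(H)² − z(FA)²] = −0.5 × (0.084 − 0.002) = -0.041

ln β = -0.04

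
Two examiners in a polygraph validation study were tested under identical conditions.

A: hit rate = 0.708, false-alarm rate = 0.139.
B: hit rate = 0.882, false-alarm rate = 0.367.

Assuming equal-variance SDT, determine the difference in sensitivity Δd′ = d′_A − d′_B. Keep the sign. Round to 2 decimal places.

A: z(0.708) = 0.548, z(0.139) = -1.085, d' = 1.633
B: z(0.882) = 1.185, z(0.367) = -0.340, d' = 1.525
Δd' = d'_A − d'_B = 1.633 − 1.525 = 0.108
A has the higher sensitivity.

Δd′ = 0.11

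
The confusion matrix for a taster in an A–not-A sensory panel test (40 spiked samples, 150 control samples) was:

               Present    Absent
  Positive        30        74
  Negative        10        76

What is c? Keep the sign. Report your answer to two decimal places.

H = 30/40 = 0.7500
FA = 74/150 = 0.4933
Φ⁻¹(0.7500) = 0.674, Φ⁻¹(0.4933) = -0.017
c = −½·[z(H) + z(FA)] = −0.5 × (0.674 + (-0.017)) = -0.3285
c < 0: the taster has a liberal response bias.

c = -0.33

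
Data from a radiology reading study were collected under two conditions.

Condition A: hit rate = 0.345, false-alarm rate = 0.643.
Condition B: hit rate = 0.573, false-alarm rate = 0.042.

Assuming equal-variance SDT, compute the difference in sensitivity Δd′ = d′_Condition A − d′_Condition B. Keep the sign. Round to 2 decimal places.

Δd′ = -2.68

Condition A: z(0.345) = -0.399, z(0.643) = 0.366, d' = -0.765
Condition B: z(0.573) = 0.184, z(0.042) = -1.728, d' = 1.912
Δd' = d'_Condition A − d'_Condition B = -0.765 − 1.912 = -2.677
Condition B has the higher sensitivity.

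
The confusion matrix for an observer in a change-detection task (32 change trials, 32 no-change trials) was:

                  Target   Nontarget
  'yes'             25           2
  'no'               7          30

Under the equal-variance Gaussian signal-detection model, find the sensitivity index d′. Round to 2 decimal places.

H = 25/32 = 0.7812
FA = 2/32 = 0.0625
z(H) = z(0.7812) = 0.776
z(FA) = z(0.0625) = -1.534
d' = z(H) − z(FA) = 0.776 − (-1.534) = 2.310

d′ = 2.31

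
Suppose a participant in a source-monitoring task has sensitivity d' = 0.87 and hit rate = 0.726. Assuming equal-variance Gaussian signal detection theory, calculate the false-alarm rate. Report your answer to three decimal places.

false-alarm rate = 0.394

z(hit rate) = z(0.726) = 0.6008
z(FA) = z(H) − d' = 0.6008 − 0.87 = -0.2692
false-alarm rate = Φ(-0.2692) = 0.3939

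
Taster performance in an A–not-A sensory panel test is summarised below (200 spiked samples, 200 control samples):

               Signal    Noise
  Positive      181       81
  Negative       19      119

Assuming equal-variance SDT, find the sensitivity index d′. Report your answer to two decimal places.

H = 181/200 = 0.9050
FA = 81/200 = 0.4050
z(0.9050) = 1.311, z(0.4050) = -0.240
d' = z(H) − z(FA) = 1.311 − (-0.240) = 1.551

d′ = 1.55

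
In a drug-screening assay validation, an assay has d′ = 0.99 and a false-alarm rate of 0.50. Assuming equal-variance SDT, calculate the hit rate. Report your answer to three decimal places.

hit rate = 0.839

z(false-alarm rate) = z(0.50) = 0.0000
z(H) = z(FA) + d' = 0.0000 + 0.99 = 0.9900
hit rate = Φ(0.9900) = 0.8389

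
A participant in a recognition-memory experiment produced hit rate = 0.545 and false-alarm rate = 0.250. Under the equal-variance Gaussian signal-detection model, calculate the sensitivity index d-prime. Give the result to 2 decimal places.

d-prime = 0.79

Φ⁻¹(H) = 0.1130
Φ⁻¹(FA) = -0.6745
d' = z(H) − z(FA) = 0.1130 − (-0.6745) = 0.7875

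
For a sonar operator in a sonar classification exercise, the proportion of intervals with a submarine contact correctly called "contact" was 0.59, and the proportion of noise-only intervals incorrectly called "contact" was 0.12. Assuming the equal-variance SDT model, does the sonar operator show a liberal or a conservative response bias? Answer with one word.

conservative

z(H) = 0.228, z(FA) = -1.175
c = −½·(z(H) + z(FA)) = 0.4735
c > 0 → conservative criterion (biased toward responding “no”).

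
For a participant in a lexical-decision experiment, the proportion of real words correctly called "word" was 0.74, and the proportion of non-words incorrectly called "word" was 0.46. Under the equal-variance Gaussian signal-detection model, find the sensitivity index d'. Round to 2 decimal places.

d' = 0.74

Φ⁻¹(0.74) = 0.6433, Φ⁻¹(0.46) = -0.1004
d' = z(H) − z(FA) = 0.6433 − (-0.1004) = 0.7437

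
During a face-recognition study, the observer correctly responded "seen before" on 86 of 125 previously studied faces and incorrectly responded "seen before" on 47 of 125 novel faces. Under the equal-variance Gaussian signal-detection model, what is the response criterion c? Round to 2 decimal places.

H = 86/125 = 0.6880
FA = 47/125 = 0.3760
Φ⁻¹(H) = Φ⁻¹(0.6880) = 0.490
Φ⁻¹(FA) = Φ⁻¹(0.3760) = -0.316
c = −½·[z(H) + z(FA)] = −0.5 × (0.490 + (-0.316)) = -0.087
c < 0: the observer has a liberal response bias.

c = -0.09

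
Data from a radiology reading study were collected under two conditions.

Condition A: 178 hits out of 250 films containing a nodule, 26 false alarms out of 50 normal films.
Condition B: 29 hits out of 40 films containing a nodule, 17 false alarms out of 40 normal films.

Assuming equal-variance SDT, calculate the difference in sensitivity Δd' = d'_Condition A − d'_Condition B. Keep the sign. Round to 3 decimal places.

Δd' = -0.278

Condition A: z(0.7120) = 0.5592, z(0.5200) = 0.0502, d' = 0.5090
Condition B: z(0.7250) = 0.5978, z(0.4250) = -0.1891, d' = 0.7869
Δd' = d'_Condition A − d'_Condition B = 0.5090 − 0.7869 = -0.2779
Condition B has the higher sensitivity.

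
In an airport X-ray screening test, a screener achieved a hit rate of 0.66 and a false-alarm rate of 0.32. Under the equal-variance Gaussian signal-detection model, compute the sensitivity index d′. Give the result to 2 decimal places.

d′ = 0.88

z(H) = z(0.66) = 0.412
z(FA) = z(0.32) = -0.468
d' = z(H) − z(FA) = 0.412 − (-0.468) = 0.880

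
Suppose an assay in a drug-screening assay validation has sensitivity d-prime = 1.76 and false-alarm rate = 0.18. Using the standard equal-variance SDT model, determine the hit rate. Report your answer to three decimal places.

z(false-alarm rate) = z(0.18) = -0.9154
z(H) = z(FA) + d' = -0.9154 + 1.76 = 0.8446
hit rate = Φ(0.8446) = 0.8008

hit rate = 0.801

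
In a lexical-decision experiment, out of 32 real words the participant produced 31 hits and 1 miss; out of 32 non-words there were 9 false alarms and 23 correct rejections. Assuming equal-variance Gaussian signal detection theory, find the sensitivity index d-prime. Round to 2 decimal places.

d-prime = 2.44

H = 31/32 = 0.9688
FA = 9/32 = 0.2812
z(H) = 1.863
z(FA) = -0.579
d' = z(H) − z(FA) = 1.863 − (-0.579) = 2.442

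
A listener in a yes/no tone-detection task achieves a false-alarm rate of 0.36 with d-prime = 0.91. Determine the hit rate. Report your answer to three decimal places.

z(false-alarm rate) = z(0.36) = -0.3585
z(H) = z(FA) + d' = -0.3585 + 0.91 = 0.5515
hit rate = Φ(0.5515) = 0.7094

hit rate = 0.709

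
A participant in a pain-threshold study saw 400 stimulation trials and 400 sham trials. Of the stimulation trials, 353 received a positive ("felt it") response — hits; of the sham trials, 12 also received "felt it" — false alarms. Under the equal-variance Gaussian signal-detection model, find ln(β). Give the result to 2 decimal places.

ln β = 1.06

H = 353/400 = 0.8825
FA = 12/400 = 0.0300
z(0.8825) = 1.188, z(0.0300) = -1.881
ln β = −½·[z(H)² − z(FA)²] = −0.5 × (1.411 − 3.538) = 1.0635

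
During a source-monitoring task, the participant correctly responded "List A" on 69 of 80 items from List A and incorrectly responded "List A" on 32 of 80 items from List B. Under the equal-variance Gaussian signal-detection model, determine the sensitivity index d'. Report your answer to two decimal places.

H = 69/80 = 0.8625
FA = 32/80 = 0.4000
z(H) = 1.0916
z(FA) = -0.2533
d' = z(H) − z(FA) = 1.0916 − (-0.2533) = 1.3449

d' = 1.34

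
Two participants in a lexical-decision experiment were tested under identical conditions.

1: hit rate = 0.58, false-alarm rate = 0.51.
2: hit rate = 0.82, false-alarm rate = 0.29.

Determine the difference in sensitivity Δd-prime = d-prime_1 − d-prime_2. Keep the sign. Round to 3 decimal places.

Δd-prime = -1.292

1: z(0.58) = 0.2019, z(0.51) = 0.0251, d' = 0.1768
2: z(0.82) = 0.9154, z(0.29) = -0.5534, d' = 1.4688
Δd' = d'_1 − d'_2 = 0.1768 − 1.4688 = -1.2920
2 has the higher sensitivity.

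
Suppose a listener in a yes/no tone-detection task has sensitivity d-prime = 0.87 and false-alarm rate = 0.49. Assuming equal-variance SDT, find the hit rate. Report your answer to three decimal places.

z(false-alarm rate) = z(0.49) = -0.0251
z(H) = z(FA) + d' = -0.0251 + 0.87 = 0.8449
hit rate = Φ(0.8449) = 0.8009

hit rate = 0.801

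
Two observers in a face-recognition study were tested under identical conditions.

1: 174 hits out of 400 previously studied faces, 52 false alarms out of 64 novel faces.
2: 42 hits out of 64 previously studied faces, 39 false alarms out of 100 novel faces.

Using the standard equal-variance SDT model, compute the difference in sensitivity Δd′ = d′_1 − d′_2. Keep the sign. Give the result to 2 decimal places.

Δd′ = -1.73

1: z(0.4350) = -0.164, z(0.8125) = 0.887, d' = -1.051
2: z(0.6562) = 0.402, z(0.3900) = -0.279, d' = 0.681
Δd' = d'_1 − d'_2 = -1.051 − 0.681 = -1.732
2 has the higher sensitivity.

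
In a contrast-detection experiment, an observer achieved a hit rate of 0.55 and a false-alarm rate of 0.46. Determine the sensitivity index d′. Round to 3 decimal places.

d′ = 0.226

z(H) = z(0.55) = 0.1257
z(FA) = z(0.46) = -0.1004
d' = z(H) − z(FA) = 0.1257 − (-0.1004) = 0.2261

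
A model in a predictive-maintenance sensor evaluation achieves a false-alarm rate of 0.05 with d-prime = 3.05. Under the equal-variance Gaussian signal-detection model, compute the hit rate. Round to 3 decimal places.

hit rate = 0.920

z(false-alarm rate) = z(0.05) = -1.6449
z(H) = z(FA) + d' = -1.6449 + 3.05 = 1.4051
hit rate = Φ(1.4051) = 0.9200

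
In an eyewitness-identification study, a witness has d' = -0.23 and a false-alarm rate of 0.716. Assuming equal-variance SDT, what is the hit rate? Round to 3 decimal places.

hit rate = 0.633

z(false-alarm rate) = z(0.716) = 0.5710
z(H) = z(FA) + d' = 0.5710 + (-0.23) = 0.3410
hit rate = Φ(0.3410) = 0.6334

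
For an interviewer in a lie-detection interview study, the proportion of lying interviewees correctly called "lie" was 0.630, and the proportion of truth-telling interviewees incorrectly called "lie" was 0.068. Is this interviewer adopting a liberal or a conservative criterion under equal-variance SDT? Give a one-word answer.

conservative

z(H) = 0.332, z(FA) = -1.491
c = −½·(z(H) + z(FA)) = 0.5795
c > 0 → conservative criterion (biased toward responding “no”).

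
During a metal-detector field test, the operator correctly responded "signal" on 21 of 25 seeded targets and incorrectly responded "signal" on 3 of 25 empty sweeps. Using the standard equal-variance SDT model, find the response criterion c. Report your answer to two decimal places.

H = 21/25 = 0.8400
FA = 3/25 = 0.1200
z(H) = 0.9945
z(FA) = -1.1750
c = −½·[z(H) + z(FA)] = −0.5 × (0.9945 + (-1.1750)) = 0.09025
c > 0: the operator has a conservative response bias.

c = 0.09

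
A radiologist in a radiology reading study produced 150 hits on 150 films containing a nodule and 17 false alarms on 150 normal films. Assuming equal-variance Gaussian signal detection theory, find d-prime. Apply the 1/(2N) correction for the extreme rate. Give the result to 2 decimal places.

d-prime = 3.92

The hit rate is 150/150 = 1, so apply the 1/(2N) correction: H → 1 − 1/(2·150) = 0.99667.
z(H) = z(0.99667) = 2.713
z(FA) = z(0.11333) = -1.209
d' = 2.713 − (-1.209) = 3.922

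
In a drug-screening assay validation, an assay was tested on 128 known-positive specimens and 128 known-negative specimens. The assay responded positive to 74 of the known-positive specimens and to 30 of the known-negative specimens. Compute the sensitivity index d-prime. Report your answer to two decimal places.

d-prime = 0.92

H = 74/128 = 0.5781
FA = 30/128 = 0.2344
z(H) = z(0.5781) = 0.197
z(FA) = z(0.2344) = -0.724
d' = z(H) − z(FA) = 0.197 − (-0.724) = 0.921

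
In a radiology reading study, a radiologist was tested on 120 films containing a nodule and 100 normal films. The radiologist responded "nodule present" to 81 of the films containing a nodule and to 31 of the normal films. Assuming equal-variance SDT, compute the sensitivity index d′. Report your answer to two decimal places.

H = 81/120 = 0.6750
FA = 31/100 = 0.3100
z(H) = z(0.6750) = 0.454
z(FA) = z(0.3100) = -0.496
d' = z(H) − z(FA) = 0.454 − (-0.496) = 0.950

d′ = 0.95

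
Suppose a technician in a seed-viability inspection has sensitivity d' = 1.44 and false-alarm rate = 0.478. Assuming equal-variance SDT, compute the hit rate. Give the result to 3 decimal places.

hit rate = 0.917

z(false-alarm rate) = z(0.478) = -0.0552
z(H) = z(FA) + d' = -0.0552 + 1.44 = 1.3848
hit rate = Φ(1.3848) = 0.9169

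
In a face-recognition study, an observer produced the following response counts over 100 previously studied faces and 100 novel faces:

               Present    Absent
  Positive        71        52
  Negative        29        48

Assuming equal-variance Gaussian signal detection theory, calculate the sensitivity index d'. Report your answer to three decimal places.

d' = 0.503

H = 71/100 = 0.7100
FA = 52/100 = 0.5200
Φ⁻¹(0.7100) = 0.5534, Φ⁻¹(0.5200) = 0.0502
d' = z(H) − z(FA) = 0.5534 − 0.0502 = 0.5032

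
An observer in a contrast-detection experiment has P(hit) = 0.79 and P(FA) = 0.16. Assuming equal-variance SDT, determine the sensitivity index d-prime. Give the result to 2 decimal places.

d-prime = 1.80

Φ⁻¹(H) = Φ⁻¹(0.79) = 0.806
Φ⁻¹(FA) = Φ⁻¹(0.16) = -0.994
d' = z(H) − z(FA) = 0.806 − (-0.994) = 1.800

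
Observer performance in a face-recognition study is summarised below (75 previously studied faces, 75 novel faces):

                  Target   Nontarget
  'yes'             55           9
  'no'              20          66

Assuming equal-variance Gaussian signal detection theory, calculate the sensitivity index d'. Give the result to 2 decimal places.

H = 55/75 = 0.7333
FA = 9/75 = 0.1200
Φ⁻¹(H) = Φ⁻¹(0.7333) = 0.623
Φ⁻¹(FA) = Φ⁻¹(0.1200) = -1.175
d' = z(H) − z(FA) = 0.623 − (-1.175) = 1.798

d' = 1.80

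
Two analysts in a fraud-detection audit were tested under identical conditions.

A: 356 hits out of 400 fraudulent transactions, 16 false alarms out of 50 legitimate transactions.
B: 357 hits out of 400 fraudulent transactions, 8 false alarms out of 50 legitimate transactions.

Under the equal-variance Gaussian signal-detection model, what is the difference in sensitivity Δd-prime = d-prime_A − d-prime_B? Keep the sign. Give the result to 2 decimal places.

A: z(0.8900) = 1.227, z(0.3200) = -0.468, d' = 1.695
B: z(0.8925) = 1.240, z(0.1600) = -0.994, d' = 2.234
Δd' = d'_A − d'_B = 1.695 − 2.234 = -0.539
B has the higher sensitivity.

Δd-prime = -0.54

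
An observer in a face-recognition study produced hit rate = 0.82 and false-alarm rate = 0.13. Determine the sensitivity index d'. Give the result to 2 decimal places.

d' = 2.04

z(0.82) = 0.915, z(0.13) = -1.126
d' = z(H) − z(FA) = 0.915 − (-1.126) = 2.041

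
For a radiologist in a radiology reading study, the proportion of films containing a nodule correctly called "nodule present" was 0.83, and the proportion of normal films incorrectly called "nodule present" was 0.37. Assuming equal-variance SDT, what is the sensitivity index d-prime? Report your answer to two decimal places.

z(H) = z(0.83) = 0.9542
z(FA) = z(0.37) = -0.3319
d' = z(H) − z(FA) = 0.9542 − (-0.3319) = 1.2861

d-prime = 1.29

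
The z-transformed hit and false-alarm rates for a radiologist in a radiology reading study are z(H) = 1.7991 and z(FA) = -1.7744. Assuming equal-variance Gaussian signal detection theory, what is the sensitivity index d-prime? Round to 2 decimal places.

d' = z(H) − z(FA) = 1.7991 − (-1.7744) = 3.5735

d-prime = 3.57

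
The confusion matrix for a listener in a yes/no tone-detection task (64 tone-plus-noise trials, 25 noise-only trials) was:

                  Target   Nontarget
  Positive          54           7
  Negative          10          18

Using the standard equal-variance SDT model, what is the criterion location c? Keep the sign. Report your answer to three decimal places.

c = -0.214

H = 54/64 = 0.8438
FA = 7/25 = 0.2800
Φ⁻¹(H) = 1.0102
Φ⁻¹(FA) = -0.5828
c = −½·[z(H) + z(FA)] = −0.5 × (1.0102 + (-0.5828)) = -0.2137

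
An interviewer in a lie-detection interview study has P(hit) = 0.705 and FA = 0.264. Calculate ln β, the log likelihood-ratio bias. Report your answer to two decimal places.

z(H) = 0.539
z(FA) = -0.631
ln β = −½·[z(H)² − z(FA)²] = −0.5 × (0.291 − 0.398) = 0.0535

ln β = 0.05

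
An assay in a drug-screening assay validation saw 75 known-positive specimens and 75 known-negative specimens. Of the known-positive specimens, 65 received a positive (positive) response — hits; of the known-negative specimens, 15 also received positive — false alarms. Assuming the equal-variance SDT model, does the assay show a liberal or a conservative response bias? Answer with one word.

liberal

z(H) = 1.111, z(FA) = -0.842
c = −½·(z(H) + z(FA)) = -0.1345
c < 0 → liberal criterion (biased toward responding “yes”).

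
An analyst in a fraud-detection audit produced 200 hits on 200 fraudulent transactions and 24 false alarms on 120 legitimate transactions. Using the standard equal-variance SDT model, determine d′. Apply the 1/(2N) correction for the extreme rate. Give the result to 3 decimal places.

The hit rate is 200/200 = 1, so apply the 1/(2N) correction: H → 1 − 1/(2·200) = 0.99750.
z(H) = z(0.99750) = 2.8070
z(FA) = z(0.20000) = -0.8416
d' = 2.8070 − (-0.8416) = 3.6486

d′ = 3.649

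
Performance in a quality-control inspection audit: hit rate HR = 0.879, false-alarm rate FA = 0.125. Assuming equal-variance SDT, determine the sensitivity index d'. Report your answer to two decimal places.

Φ⁻¹(0.879) = 1.1700, Φ⁻¹(0.125) = -1.1503
d' = z(H) − z(FA) = 1.1700 − (-1.1503) = 2.3203

d' = 2.32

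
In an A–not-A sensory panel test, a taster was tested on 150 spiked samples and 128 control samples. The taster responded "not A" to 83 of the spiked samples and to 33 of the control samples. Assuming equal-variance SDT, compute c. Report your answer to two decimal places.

H = 83/150 = 0.5533
FA = 33/128 = 0.2578
Φ⁻¹(0.5533) = 0.134, Φ⁻¹(0.2578) = -0.650
c = −½·[z(H) + z(FA)] = −0.5 × (0.134 + (-0.650)) = 0.258

c = 0.26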